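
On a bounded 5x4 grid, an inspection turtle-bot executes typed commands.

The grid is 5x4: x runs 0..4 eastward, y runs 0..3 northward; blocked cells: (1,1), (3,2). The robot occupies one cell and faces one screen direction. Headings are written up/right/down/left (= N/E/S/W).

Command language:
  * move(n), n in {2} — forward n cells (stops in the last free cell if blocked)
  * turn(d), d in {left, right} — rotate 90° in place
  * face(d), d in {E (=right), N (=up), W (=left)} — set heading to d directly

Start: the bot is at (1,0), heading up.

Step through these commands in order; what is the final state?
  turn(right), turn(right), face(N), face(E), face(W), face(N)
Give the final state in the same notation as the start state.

at (1,0), heading up

t0: at (1,0), heading up
[1] after turn(right): at (1,0), heading right
[2] after turn(right): at (1,0), heading down
[3] after face(N): at (1,0), heading up
[4] after face(E): at (1,0), heading right
[5] after face(W): at (1,0), heading left
[6] after face(N): at (1,0), heading up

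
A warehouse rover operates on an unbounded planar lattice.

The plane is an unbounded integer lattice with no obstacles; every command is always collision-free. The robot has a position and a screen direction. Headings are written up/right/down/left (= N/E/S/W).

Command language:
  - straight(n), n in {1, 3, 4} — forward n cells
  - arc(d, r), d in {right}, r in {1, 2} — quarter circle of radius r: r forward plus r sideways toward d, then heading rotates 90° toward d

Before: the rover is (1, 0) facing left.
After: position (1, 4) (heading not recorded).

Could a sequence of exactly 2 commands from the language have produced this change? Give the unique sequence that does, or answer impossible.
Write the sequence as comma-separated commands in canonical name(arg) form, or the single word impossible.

start: (1, 0) facing left
[1] after arc(right, 2): (-1, 2) facing up
[2] after arc(right, 2): (1, 4) facing right
no other 2-command option fits: unique.

arc(right, 2), arc(right, 2)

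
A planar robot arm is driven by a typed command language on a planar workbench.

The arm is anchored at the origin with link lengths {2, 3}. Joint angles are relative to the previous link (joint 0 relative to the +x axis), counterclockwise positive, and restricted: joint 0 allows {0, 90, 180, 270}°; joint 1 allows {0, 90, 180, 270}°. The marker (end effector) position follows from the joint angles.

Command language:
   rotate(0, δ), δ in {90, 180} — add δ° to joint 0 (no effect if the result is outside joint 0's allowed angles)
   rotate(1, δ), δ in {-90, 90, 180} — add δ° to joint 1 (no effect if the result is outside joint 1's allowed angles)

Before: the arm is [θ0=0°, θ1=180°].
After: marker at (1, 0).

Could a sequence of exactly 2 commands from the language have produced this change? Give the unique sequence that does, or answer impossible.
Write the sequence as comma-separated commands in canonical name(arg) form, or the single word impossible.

t0: [θ0=0°, θ1=180°]
[1] after rotate(0, 90): [θ0=90°, θ1=180°]
[2] after rotate(0, 90): [θ0=180°, θ1=180°]
no rival 2-sequence matches.

rotate(0, 90), rotate(0, 90)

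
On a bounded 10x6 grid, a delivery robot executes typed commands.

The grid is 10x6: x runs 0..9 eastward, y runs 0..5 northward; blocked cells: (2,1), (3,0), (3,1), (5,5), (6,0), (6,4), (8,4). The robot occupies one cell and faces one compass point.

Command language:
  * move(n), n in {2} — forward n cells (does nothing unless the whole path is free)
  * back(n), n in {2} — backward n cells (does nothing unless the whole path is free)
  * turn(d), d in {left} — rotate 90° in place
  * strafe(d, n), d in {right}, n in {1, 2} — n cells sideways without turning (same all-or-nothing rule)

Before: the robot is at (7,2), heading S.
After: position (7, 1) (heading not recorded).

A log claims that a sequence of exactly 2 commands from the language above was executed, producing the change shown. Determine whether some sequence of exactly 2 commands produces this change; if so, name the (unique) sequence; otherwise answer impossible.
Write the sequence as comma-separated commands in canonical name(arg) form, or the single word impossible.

key: order matters: swapping turn(left) and strafe(right, 1) lands elsewhere
from: at (7,2), heading S
step 1 (turn(left)): at (7,2), heading E
step 2 (strafe(right, 1)): at (7,1), heading E
uniquely the one of 25 2-step routes that fits.

turn(left), strafe(right, 1)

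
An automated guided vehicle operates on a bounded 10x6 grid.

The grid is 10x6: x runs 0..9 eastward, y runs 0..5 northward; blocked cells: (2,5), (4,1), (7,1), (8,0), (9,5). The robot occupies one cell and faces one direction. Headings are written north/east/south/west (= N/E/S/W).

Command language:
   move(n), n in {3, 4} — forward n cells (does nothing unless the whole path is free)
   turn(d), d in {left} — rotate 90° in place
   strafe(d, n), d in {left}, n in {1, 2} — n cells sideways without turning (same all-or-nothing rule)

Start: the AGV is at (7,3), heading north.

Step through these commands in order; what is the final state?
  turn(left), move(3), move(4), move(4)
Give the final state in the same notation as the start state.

start: at (7,3), heading north
[1] after turn(left): at (7,3), heading west
[2] after move(3): at (4,3), heading west
[3] after move(4): at (0,3), heading west
[4] after move(4): at (0,3), heading west

at (0,3), heading west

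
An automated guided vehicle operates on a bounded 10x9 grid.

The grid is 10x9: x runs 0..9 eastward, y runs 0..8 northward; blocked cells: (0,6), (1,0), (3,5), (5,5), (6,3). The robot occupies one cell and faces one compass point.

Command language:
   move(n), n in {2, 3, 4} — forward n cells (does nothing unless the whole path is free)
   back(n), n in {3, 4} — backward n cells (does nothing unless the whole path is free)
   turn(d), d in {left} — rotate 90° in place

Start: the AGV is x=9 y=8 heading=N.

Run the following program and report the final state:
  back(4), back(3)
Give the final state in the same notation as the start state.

x=9 y=1 heading=N

start: x=9 y=8 heading=N
1. back(4) → x=9 y=4 heading=N
2. back(3) → x=9 y=1 heading=N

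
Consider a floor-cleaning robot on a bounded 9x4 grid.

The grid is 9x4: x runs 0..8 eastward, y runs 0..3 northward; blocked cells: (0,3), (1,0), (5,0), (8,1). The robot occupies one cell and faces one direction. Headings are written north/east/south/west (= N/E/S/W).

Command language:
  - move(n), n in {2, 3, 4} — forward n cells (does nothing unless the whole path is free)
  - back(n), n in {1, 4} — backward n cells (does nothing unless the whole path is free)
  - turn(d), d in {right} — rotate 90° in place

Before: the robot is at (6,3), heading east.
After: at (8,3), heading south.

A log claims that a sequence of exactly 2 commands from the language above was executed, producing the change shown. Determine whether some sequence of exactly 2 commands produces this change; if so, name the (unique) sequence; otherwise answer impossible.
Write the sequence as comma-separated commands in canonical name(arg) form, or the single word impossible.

move(2), turn(right)

key: order matters: swapping move(2) and turn(right) lands elsewhere
start: at (6,3), heading east
[1] after move(2): at (8,3), heading east
[2] after turn(right): at (8,3), heading south
uniquely the one of 36 2-step routes that fits.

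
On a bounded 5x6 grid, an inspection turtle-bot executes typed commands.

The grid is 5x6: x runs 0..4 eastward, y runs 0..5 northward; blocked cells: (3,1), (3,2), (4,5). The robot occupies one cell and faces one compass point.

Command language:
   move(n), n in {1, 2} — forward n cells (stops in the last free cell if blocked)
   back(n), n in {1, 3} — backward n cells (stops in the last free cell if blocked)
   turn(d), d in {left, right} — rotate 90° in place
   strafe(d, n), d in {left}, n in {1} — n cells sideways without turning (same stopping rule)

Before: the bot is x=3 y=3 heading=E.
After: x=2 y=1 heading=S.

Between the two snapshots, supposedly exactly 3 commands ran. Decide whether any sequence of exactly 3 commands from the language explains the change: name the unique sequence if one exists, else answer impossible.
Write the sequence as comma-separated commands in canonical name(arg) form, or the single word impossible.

key: running move(2) before back(1) would end elsewhere — order is forced
initial: x=3 y=3 heading=E
[1] after back(1): x=2 y=3 heading=E
[2] after turn(right): x=2 y=3 heading=S
[3] after move(2): x=2 y=1 heading=S
no rival 3-sequence matches.

back(1), turn(right), move(2)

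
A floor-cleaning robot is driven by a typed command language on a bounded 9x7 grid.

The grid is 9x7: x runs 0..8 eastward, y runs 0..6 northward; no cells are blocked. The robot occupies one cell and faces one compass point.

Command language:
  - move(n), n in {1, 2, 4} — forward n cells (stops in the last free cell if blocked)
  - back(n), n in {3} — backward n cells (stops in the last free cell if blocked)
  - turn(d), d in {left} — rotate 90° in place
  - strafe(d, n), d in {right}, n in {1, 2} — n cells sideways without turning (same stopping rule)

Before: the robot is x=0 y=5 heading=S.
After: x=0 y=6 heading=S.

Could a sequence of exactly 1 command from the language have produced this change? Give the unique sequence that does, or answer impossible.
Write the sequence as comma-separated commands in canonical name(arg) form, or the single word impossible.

back(3)

key: still facing S — the one step turns nothing
t0: x=0 y=5 heading=S
step 1 (back(3)): x=0 y=6 heading=S
no other 1-command option fits: unique.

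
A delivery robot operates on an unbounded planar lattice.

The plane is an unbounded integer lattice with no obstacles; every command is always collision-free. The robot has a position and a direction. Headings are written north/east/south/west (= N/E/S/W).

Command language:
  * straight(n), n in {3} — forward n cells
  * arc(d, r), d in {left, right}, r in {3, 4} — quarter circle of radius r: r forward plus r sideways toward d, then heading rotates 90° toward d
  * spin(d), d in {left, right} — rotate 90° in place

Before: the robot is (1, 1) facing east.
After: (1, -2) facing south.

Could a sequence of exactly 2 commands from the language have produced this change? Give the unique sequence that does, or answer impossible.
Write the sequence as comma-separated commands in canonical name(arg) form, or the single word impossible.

spin(right), straight(3)

key: order matters: swapping spin(right) and straight(3) lands elsewhere
from: (1, 1) facing east
1. spin(right) → (1, 1) facing south
2. straight(3) → (1, -2) facing south
no other 2-command option fits: unique.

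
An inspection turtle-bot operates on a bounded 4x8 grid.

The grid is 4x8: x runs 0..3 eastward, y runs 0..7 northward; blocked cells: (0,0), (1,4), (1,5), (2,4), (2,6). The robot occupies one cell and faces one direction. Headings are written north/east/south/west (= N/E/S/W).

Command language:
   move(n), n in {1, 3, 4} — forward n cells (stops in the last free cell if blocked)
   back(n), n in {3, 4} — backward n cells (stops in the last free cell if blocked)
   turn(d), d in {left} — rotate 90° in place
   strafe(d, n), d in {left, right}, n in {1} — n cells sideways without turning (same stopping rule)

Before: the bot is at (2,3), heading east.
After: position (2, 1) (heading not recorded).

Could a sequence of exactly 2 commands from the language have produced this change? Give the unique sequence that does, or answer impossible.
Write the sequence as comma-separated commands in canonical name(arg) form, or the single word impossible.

strafe(right, 1), strafe(right, 1)

t0: at (2,3), heading east
[1] after strafe(right, 1): at (2,2), heading east
[2] after strafe(right, 1): at (2,1), heading east
no rival 2-sequence matches.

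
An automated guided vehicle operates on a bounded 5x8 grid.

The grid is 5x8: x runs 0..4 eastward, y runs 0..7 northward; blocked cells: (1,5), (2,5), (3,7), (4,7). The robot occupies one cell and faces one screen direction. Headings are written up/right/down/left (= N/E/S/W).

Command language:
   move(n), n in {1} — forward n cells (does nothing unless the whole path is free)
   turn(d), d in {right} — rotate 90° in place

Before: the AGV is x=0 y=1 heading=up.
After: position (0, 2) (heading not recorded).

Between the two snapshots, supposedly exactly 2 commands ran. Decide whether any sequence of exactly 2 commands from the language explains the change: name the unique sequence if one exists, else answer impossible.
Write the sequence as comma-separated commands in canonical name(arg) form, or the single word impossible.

move(1), turn(right)

key: running turn(right) before move(1) would end elsewhere — order is forced
from: x=0 y=1 heading=up
step 1 (move(1)): x=0 y=2 heading=up
step 2 (turn(right)): x=0 y=2 heading=right
no other 2-command option fits: unique.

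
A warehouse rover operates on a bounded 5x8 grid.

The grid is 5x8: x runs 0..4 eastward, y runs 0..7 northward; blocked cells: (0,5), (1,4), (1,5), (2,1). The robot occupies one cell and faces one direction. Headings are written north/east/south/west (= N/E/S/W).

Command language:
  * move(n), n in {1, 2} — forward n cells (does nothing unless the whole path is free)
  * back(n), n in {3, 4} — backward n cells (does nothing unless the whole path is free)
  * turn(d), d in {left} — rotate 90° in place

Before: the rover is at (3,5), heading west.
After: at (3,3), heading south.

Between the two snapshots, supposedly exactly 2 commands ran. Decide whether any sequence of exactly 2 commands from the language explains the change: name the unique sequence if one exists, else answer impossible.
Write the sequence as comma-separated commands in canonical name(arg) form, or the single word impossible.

turn(left), move(2)

key: order matters: swapping turn(left) and move(2) lands elsewhere
begin: at (3,5), heading west
step 1 (turn(left)): at (3,5), heading south
step 2 (move(2)): at (3,3), heading south
no rival 2-sequence matches.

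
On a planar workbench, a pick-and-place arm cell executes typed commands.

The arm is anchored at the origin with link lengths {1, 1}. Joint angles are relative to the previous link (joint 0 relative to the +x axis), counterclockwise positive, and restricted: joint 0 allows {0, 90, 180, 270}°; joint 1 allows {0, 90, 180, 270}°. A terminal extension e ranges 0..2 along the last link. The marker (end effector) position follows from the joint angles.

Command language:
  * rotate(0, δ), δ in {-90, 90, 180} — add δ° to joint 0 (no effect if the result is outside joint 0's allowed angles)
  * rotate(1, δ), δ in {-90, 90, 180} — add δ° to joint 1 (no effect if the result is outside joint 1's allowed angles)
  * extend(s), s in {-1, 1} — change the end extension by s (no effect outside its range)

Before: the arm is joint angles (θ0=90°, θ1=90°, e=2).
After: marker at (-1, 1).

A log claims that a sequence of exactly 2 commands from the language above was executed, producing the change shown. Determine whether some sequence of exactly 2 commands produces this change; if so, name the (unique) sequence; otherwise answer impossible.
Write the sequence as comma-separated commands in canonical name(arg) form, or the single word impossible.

from: joint angles (θ0=90°, θ1=90°, e=2)
t=1 extend(-1) ⇒ joint angles (θ0=90°, θ1=90°, e=1)
t=2 extend(-1) ⇒ joint angles (θ0=90°, θ1=90°, e=0)
no rival 2-sequence matches.

extend(-1), extend(-1)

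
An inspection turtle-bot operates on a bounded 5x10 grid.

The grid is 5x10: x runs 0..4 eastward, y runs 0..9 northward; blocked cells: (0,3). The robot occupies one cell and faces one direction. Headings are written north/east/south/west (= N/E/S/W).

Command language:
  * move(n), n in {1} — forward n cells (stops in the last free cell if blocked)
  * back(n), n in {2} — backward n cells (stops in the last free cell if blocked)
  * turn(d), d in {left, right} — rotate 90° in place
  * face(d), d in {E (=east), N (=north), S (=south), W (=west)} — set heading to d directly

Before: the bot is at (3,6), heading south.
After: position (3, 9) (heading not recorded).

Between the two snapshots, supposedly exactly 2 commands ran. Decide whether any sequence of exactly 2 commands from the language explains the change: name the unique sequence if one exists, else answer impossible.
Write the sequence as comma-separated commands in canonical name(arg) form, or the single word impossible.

back(2), back(2)

key: the second back(2) runs into the grid edge before its full distance
t0: at (3,6), heading south
1. back(2) → at (3,8), heading south
2. back(2) → at (3,9), heading south
uniquely the one of 64 2-step routes that fits.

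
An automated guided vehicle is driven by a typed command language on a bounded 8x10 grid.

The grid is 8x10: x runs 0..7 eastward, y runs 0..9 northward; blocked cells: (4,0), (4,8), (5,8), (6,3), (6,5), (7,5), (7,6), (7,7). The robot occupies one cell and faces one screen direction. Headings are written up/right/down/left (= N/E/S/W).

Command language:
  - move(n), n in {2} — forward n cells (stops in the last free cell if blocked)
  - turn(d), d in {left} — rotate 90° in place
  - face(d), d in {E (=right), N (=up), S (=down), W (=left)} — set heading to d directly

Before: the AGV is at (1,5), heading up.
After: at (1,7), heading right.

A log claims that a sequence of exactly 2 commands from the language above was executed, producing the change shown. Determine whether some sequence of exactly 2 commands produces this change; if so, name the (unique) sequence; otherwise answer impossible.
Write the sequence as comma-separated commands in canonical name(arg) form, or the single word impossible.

move(2), face(E)

key: order matters: swapping move(2) and face(E) lands elsewhere
initial: at (1,5), heading up
1. move(2) → at (1,7), heading up
2. face(E) → at (1,7), heading right
no rival 2-sequence matches.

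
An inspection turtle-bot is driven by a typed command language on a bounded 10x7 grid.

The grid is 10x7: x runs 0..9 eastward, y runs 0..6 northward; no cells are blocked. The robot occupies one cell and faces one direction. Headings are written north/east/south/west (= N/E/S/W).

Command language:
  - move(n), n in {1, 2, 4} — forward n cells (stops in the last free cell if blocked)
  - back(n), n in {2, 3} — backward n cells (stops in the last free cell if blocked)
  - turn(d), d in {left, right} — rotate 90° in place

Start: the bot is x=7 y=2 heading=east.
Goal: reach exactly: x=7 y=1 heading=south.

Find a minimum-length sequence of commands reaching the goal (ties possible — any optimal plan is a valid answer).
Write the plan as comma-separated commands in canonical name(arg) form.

begin: x=7 y=2 heading=east
1. turn(right) → x=7 y=2 heading=south
2. move(1) → x=7 y=1 heading=south
no 1-step plan works, so 2 is optimal.

turn(right), move(1)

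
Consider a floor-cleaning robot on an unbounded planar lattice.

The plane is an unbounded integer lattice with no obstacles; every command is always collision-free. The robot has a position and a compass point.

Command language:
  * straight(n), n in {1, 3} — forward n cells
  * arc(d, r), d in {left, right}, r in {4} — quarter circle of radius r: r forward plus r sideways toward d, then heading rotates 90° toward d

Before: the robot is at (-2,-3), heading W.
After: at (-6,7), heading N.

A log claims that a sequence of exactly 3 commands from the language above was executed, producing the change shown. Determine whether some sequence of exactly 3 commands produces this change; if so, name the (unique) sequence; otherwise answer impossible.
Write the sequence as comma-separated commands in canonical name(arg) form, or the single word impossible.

arc(right, 4), straight(3), straight(3)

key: running straight(3) before arc(right, 4) would end elsewhere — order is forced
begin: at (-2,-3), heading W
[1] after arc(right, 4): at (-6,1), heading N
[2] after straight(3): at (-6,4), heading N
[3] after straight(3): at (-6,7), heading N
all 64 alternatives checked — unique.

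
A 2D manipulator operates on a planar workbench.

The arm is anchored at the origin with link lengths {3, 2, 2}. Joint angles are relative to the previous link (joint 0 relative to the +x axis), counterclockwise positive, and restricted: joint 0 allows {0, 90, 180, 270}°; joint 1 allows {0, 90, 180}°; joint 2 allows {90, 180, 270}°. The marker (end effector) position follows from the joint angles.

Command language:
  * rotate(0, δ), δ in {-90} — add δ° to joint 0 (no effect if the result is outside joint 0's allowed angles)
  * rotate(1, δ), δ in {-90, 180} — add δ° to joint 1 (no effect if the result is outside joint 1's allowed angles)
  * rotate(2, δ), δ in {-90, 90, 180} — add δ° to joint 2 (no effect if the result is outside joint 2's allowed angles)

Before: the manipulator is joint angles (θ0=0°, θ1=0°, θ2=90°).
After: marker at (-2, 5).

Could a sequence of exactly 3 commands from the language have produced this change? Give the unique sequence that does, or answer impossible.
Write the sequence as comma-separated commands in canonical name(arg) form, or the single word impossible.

rotate(0, -90), rotate(0, -90), rotate(0, -90)

from: joint angles (θ0=0°, θ1=0°, θ2=90°)
t=1 rotate(0, -90) ⇒ joint angles (θ0=270°, θ1=0°, θ2=90°)
t=2 rotate(0, -90) ⇒ joint angles (θ0=180°, θ1=0°, θ2=90°)
t=3 rotate(0, -90) ⇒ joint angles (θ0=90°, θ1=0°, θ2=90°)
no rival 3-sequence matches.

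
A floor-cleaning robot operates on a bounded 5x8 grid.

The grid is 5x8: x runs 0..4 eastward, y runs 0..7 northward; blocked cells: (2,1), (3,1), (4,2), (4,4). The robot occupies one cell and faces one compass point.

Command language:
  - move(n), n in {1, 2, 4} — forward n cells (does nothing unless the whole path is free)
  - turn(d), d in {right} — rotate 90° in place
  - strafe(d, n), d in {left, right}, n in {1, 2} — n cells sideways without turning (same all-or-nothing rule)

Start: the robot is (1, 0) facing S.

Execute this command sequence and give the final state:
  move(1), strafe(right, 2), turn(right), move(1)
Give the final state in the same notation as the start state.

begin: (1, 0) facing S
step 1 (move(1)): (1, 0) facing S
step 2 (strafe(right, 2)): (1, 0) facing S
step 3 (turn(right)): (1, 0) facing W
step 4 (move(1)): (0, 0) facing W

(0, 0) facing W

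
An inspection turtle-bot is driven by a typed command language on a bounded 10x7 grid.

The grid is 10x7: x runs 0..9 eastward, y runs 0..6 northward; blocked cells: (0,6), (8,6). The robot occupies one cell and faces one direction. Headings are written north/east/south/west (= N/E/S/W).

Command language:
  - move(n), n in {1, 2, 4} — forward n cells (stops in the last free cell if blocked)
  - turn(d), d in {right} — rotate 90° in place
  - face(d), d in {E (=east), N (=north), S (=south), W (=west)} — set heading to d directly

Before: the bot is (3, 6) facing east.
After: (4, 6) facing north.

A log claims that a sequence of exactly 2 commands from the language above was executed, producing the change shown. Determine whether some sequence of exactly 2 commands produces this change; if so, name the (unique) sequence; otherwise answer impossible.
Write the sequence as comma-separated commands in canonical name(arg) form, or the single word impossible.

move(1), face(N)

key: position moved to (4,6) AND the heading swung to N — translation plus rotation needed
begin: (3, 6) facing east
[1] after move(1): (4, 6) facing east
[2] after face(N): (4, 6) facing north
uniquely the one of 64 2-step routes that fits.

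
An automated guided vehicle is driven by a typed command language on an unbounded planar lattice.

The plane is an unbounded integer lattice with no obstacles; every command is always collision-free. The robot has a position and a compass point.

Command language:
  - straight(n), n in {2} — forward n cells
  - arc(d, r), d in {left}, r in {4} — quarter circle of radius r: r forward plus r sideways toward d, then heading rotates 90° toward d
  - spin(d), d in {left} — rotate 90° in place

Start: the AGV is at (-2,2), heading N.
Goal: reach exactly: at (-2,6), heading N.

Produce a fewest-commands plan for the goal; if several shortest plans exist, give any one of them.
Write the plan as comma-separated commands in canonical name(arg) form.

t0: at (-2,2), heading N
1. straight(2) → at (-2,4), heading N
2. straight(2) → at (-2,6), heading N
nothing shorter than 2 reaches the goal.

straight(2), straight(2)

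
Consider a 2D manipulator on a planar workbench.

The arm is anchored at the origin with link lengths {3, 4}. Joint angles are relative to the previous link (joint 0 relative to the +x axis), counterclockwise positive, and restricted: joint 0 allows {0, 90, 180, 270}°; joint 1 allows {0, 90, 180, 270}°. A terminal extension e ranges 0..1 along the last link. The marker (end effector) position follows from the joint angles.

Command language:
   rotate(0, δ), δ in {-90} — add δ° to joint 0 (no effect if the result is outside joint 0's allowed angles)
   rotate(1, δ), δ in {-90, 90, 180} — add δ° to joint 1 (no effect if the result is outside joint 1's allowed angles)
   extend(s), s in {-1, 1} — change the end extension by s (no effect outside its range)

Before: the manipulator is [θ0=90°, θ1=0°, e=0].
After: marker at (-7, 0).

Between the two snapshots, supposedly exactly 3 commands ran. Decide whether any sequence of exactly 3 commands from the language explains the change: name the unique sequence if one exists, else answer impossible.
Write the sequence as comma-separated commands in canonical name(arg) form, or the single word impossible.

rotate(0, -90), rotate(0, -90), rotate(0, -90)

begin: [θ0=90°, θ1=0°, e=0]
1. rotate(0, -90) → [θ0=0°, θ1=0°, e=0]
2. rotate(0, -90) → [θ0=270°, θ1=0°, e=0]
3. rotate(0, -90) → [θ0=180°, θ1=0°, e=0]
no other 3-command option fits: unique.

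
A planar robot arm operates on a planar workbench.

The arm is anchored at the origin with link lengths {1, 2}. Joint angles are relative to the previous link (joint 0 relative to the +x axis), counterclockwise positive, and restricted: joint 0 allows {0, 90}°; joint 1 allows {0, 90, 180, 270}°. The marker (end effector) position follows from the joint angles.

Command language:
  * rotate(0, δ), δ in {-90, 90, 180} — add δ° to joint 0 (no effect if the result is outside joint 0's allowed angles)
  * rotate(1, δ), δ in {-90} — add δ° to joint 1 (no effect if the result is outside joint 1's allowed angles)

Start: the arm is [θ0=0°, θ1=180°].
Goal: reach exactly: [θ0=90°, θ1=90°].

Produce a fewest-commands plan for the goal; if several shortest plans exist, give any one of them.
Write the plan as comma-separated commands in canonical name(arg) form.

rotate(1, -90), rotate(0, 90)

initial: [θ0=0°, θ1=180°]
1. rotate(1, -90) → [θ0=0°, θ1=90°]
2. rotate(0, 90) → [θ0=90°, θ1=90°]
nothing shorter than 2 reaches the goal.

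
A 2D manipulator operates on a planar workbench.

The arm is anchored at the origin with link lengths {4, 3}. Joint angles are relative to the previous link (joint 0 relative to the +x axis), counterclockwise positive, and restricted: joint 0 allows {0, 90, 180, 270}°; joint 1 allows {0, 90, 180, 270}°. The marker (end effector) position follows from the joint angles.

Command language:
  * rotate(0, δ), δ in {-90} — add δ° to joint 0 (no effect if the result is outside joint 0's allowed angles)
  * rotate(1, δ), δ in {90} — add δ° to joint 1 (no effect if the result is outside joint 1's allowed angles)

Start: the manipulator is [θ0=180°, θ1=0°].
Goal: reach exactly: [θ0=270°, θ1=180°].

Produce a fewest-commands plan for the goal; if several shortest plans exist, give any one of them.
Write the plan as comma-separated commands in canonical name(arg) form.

rotate(1, 90), rotate(1, 90), rotate(0, -90), rotate(0, -90), rotate(0, -90)

begin: [θ0=180°, θ1=0°]
step 1 (rotate(1, 90)): [θ0=180°, θ1=90°]
step 2 (rotate(1, 90)): [θ0=180°, θ1=180°]
step 3 (rotate(0, -90)): [θ0=90°, θ1=180°]
step 4 (rotate(0, -90)): [θ0=0°, θ1=180°]
step 5 (rotate(0, -90)): [θ0=270°, θ1=180°]
minimal: 5 command(s), checked below 5.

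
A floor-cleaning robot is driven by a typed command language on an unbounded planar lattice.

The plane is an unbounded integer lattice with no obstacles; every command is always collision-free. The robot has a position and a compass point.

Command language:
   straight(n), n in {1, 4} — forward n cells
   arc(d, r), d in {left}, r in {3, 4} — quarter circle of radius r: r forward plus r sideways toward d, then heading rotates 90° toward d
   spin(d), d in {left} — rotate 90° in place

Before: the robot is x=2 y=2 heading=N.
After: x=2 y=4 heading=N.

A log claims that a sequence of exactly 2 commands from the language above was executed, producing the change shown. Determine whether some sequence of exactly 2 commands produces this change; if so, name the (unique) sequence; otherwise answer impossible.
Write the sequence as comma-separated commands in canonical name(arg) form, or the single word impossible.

key: still facing N at the end — nothing in the sequence rotates
from: x=2 y=2 heading=N
t=1 straight(1) ⇒ x=2 y=3 heading=N
t=2 straight(1) ⇒ x=2 y=4 heading=N
all 25 alternatives checked — unique.

straight(1), straight(1)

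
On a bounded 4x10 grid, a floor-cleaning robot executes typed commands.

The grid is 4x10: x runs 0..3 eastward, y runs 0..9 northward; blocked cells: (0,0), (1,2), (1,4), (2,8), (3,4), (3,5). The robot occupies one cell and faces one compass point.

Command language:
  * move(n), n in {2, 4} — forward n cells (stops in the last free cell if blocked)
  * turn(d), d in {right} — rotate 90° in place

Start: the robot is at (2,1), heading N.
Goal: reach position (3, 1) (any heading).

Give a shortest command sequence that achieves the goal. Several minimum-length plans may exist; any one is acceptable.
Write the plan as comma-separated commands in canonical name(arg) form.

initial: at (2,1), heading N
1. turn(right) → at (2,1), heading E
2. move(4) → at (3,1), heading E
shorter routes all fall short; 2 is best.

turn(right), move(4)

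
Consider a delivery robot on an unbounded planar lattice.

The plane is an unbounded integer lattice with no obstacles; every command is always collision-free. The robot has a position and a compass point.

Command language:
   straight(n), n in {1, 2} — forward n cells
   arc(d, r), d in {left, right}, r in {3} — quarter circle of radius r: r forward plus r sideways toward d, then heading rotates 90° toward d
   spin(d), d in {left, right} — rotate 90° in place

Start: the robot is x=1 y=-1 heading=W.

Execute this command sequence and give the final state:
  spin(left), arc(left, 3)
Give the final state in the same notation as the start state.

x=4 y=-4 heading=E

initial: x=1 y=-1 heading=W
step 1 (spin(left)): x=1 y=-1 heading=S
step 2 (arc(left, 3)): x=4 y=-4 heading=E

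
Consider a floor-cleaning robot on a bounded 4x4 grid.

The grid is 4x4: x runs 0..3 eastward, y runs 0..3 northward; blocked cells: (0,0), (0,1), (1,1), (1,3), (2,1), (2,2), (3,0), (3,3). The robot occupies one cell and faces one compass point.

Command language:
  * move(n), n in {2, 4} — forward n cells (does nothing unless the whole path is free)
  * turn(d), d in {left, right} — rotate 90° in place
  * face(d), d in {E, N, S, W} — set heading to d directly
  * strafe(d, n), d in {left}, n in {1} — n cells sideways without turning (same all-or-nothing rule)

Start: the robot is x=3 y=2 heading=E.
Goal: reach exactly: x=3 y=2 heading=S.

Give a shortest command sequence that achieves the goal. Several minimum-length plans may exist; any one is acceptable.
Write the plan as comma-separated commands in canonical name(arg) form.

face(S)

initial: x=3 y=2 heading=E
step 1 (face(S)): x=3 y=2 heading=S
no 0-step plan works, so 1 is optimal.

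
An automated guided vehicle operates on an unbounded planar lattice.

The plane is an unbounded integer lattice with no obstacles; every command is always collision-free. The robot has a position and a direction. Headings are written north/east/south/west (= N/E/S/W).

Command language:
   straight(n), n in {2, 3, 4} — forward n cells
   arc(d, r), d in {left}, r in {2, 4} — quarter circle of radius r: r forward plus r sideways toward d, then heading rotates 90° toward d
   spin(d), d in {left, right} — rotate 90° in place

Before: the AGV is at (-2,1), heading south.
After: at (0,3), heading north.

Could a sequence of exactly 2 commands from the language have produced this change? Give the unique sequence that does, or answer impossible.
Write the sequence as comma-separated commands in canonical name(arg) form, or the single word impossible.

key: running arc(left, 2) before spin(left) would end elsewhere — order is forced
begin: at (-2,1), heading south
1. spin(left) → at (-2,1), heading east
2. arc(left, 2) → at (0,3), heading north
no rival 2-sequence matches.

spin(left), arc(left, 2)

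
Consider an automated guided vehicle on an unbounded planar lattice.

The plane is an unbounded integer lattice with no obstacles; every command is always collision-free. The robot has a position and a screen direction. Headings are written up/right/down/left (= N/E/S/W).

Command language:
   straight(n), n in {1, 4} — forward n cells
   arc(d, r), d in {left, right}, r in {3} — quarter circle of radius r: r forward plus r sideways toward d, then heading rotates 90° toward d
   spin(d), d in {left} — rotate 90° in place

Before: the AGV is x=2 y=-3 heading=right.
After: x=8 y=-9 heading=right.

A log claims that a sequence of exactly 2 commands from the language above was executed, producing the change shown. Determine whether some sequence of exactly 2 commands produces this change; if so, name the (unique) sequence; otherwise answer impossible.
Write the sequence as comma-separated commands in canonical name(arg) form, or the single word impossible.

arc(right, 3), arc(left, 3)

key: heading stays E — rotations cancel among the 2 commands
from: x=2 y=-3 heading=right
step 1 (arc(right, 3)): x=5 y=-6 heading=down
step 2 (arc(left, 3)): x=8 y=-9 heading=right
no rival 2-sequence matches.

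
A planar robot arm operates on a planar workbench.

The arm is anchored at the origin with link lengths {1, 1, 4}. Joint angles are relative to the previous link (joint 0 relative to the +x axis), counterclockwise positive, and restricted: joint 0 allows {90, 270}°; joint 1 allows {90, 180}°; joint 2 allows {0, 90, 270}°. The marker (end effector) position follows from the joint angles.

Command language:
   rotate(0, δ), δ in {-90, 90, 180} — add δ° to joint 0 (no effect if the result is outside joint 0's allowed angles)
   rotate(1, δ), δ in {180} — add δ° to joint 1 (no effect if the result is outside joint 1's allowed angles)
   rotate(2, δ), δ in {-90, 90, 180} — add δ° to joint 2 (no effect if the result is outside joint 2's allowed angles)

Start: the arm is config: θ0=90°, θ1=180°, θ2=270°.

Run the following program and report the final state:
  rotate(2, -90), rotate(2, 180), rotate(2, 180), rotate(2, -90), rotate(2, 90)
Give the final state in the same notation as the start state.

start: config: θ0=90°, θ1=180°, θ2=270°
[1] after rotate(2, -90): config: θ0=90°, θ1=180°, θ2=270°
[2] after rotate(2, 180): config: θ0=90°, θ1=180°, θ2=90°
[3] after rotate(2, 180): config: θ0=90°, θ1=180°, θ2=270°
[4] after rotate(2, -90): config: θ0=90°, θ1=180°, θ2=270°
[5] after rotate(2, 90): config: θ0=90°, θ1=180°, θ2=0°

config: θ0=90°, θ1=180°, θ2=0°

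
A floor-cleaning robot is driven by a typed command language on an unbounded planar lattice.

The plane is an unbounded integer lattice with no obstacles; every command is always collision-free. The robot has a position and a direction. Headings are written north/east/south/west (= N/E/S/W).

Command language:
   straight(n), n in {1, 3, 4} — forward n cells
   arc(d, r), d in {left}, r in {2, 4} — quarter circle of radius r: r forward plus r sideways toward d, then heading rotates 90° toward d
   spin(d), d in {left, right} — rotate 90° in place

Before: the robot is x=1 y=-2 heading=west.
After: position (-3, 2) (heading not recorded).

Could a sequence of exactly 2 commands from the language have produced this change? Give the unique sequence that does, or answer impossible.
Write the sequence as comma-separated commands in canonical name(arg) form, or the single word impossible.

spin(right), arc(left, 4)

key: order matters: swapping spin(right) and arc(left, 4) lands elsewhere
begin: x=1 y=-2 heading=west
[1] after spin(right): x=1 y=-2 heading=north
[2] after arc(left, 4): x=-3 y=2 heading=west
no other 2-command option fits: unique.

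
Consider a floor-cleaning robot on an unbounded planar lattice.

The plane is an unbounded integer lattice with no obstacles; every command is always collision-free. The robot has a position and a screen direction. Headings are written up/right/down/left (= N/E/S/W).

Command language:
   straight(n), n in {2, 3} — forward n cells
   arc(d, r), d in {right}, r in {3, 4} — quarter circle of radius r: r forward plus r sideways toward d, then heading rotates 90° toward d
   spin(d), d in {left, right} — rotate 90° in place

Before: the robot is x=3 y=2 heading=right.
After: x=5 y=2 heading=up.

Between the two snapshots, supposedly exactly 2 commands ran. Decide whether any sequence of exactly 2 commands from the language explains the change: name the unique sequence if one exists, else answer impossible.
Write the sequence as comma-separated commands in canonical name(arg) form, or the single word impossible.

straight(2), spin(left)

key: position moved to (5,2) AND the heading swung to N — translation plus rotation needed
start: x=3 y=2 heading=right
1. straight(2) → x=5 y=2 heading=right
2. spin(left) → x=5 y=2 heading=up
no rival 2-sequence matches.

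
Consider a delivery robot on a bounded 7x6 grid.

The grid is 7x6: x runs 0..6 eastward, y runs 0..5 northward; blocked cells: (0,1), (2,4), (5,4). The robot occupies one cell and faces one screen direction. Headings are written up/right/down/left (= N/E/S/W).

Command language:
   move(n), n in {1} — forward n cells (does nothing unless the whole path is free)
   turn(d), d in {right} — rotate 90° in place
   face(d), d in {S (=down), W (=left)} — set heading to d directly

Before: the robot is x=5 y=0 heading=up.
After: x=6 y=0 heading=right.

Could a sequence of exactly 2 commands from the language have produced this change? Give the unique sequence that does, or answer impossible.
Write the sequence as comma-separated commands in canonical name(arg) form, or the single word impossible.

key: order matters: swapping turn(right) and move(1) lands elsewhere
from: x=5 y=0 heading=up
[1] after turn(right): x=5 y=0 heading=right
[2] after move(1): x=6 y=0 heading=right
uniquely the one of 16 2-step routes that fits.

turn(right), move(1)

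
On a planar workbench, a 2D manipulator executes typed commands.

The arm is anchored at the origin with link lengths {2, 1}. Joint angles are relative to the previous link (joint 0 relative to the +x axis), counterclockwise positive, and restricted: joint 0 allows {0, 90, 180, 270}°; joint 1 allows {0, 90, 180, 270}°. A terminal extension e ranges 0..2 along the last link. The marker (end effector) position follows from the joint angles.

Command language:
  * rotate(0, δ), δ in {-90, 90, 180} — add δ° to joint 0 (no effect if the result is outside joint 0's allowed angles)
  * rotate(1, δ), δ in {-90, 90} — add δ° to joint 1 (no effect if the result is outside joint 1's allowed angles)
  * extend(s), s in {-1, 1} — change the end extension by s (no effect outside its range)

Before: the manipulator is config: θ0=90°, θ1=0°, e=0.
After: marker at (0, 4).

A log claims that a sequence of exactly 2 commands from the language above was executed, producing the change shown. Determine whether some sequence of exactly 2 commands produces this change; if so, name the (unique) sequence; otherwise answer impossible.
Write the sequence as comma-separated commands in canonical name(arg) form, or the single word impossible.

key: running extend(1) before extend(-1) would end elsewhere — order is forced
start: config: θ0=90°, θ1=0°, e=0
t=1 extend(-1) ⇒ config: θ0=90°, θ1=0°, e=0
t=2 extend(1) ⇒ config: θ0=90°, θ1=0°, e=1
no other 2-command option fits: unique.

extend(-1), extend(1)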